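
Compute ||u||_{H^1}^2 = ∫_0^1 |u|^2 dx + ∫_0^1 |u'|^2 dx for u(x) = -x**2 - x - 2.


||u||_{H^1}^2 = 127/10

The H^1 norm (squared) on an interval (0, L) is
  ||u||_{H^1}^2 = ∫_0^L u(x)^2 dx + ∫_0^L u'(x)^2 dx.
Compute u'(x) = -2*x - 1.
Then u(x)^2 = x**4 + 2*x**3 + 5*x**2 + 4*x + 4 and u'(x)^2 = 4*x**2 + 4*x + 1.
Integrate each monomial from 0 to 1 using ∫_0^1 c·x^n dx = c·1^(n+1)/(n+1):
  ∫_0^1 u(x)^2 dx = ∫_0^1 (x^4 + 2*x^3 + 5*x^2 + 4*x + 4) dx. Term by term:
    ∫_0^1 x^4 dx = 1/5;  ∫_0^1 2*x^3 dx = 1/2;  ∫_0^1 5*x^2 dx = 5/3;
    ∫_0^1 4*x dx = 2;  ∫_0^1 4 dx = 4.
  Sum: 1/5 + 1/2 + 5/3 + 2 + 4 = 251/30.
  ∫_0^1 u'(x)^2 dx = ∫_0^1 (4*x^2 + 4*x + 1) dx. Term by term:
    ∫_0^1 4*x^2 dx = 4/3;  ∫_0^1 4*x dx = 2;  ∫_0^1 1 dx = 1.
  Sum: 4/3 + 2 + 1 = 13/3.
Adding: ||u||_{H^1}^2 = 251/30 + 13/3 = 127/10.


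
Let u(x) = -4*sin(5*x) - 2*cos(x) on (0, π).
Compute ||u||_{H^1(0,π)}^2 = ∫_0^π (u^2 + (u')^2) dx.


||u||_{H^1(0,π)}^2 = 212*π

u'(x) = 2*sin(x) - 20*cos(5*x).
Expand u² and (u')² and integrate term by term on (0, π), using: for integers n ≥ 1, ∫_0^π sin²(nx) dx = ∫_0^π cos²(nx) dx = π/2; for n ≠ n', ∫_0^π sin(nx)sin(n'x) dx = ∫_0^π cos(nx)cos(n'x) dx = 0; and by product-to-sum, ∫_0^π sin(nx)cos(n'x) dx = ½∫_0^π [sin((n+n')x) + sin((n−n')x)] dx, which is 0 when n+n' is even and 2n/(n²−n'²) when n+n' is odd (it need not vanish on (0, π)).
  u² squared terms: (-4)²·∫sin(5x)² dx = 16·π/2 = 8*π;  (-2)²·∫cos(x)² dx = 4·π/2 = 2*π.
  u² cross terms: 2·(-4)·(-2)·∫sin(5x)·cos(x) dx = 16·(0) = 0.
  So ∫_0^π u² dx = 8*π + 2*π + 0 = 10*π.
  (u')² squared terms: (-20)²·∫cos(5x)² dx = 400·π/2 = 200*π;  (2)²·∫sin(x)² dx = 4·π/2 = 2*π.
  (u')² cross terms: 2·(-20)·(2)·∫cos(5x)·sin(x) dx = -80·(0) = 0.
  So ∫_0^π (u')² dx = 200*π + 2*π + 0 = 202*π.
||u||_{H^1}^2 = (10*π) + (202*π) = 212*π.


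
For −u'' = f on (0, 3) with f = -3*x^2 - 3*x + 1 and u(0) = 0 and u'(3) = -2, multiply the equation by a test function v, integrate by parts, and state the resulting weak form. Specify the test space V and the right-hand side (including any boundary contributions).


V = {v ∈ H^1(0, 3) : v(0) = 0} (test functions vanish at x = 0 where u is specified); weak form: ∫_0^3 u'v' dx = ∫_0^3 (-3*x^2 - 3*x + 1) v dx − 2·v(3) for all v ∈ V.

Multiply both sides by a test function v and integrate from 0 to 3:
  ∫_0^3 −u''(x) v(x) dx = ∫_0^3 f(x) v(x) dx.
Integrate the LHS by parts once:
  ∫_0^3 −u'' v dx = −[u'(x) v(x)]_0^3 + ∫_0^3 u'(x) v'(x) dx.
Thus ∫_0^3 u'(x) v'(x) dx = ∫_0^3 f(x) v(x) dx + [u'(x) v(x)]_0^3.
Choose V so that boundary terms are either known or forced to vanish.
Mixed BC: u(0) = 0 (Dirichlet) and u'(3) = -2 (Neumann). Define V = {v ∈ H^1(0, 3) : v(0) = 0}. Then [u' v]_0^3 = u'(3)·v(3) − u'(0)·0 = − 2·v(3).
Weak formulation: find u (satisfying any essential BC) such that ∫_0^3 u'(x) v'(x) dx = ∫_0^3 f v dx − 2·v(3) for all v ∈ V (Dirichlet at 0 absorbed into V; Neumann datum at x = 3 contributes the boundary term).
Substituting f(x) = -3*x^2 - 3*x + 1, the right-hand side is ∫_0^3 (-3*x^2 - 3*x + 1) v dx − 2·v(3).


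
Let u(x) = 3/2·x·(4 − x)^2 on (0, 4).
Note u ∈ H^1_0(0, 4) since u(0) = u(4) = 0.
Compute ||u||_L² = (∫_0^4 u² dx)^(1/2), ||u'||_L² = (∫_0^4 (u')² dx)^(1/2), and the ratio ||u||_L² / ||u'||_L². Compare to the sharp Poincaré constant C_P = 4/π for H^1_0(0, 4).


||u||_L² / ||u'||_L² = 2*sqrt(14)/7 < C_P = 4/π.

u(x) = 3/2·x·(4 − x)^2, so u'(x) = 3*(x/2 - 2)*(3*x - 4).
u(x) = 3/2·x·(4 − x)^2 vanishes at x = 0 and x = 4, so u ∈ H^1_0(0, 4). Differentiate via the product rule and integrate the resulting polynomials term by term.
  ∫_0^4 u² dx = ∫_0^4 (9*x^6/4 - 36*x^5 + 216*x^4 - 576*x^3 + 576*x^2) dx. Term by term:
    ∫_0^4 9*x^6/4 dx = 36864/7;  ∫_0^4 -36*x^5 dx = -24576;  ∫_0^4 216*x^4 dx = 221184/5;
    ∫_0^4 -576*x^3 dx = -36864;  ∫_0^4 576*x^2 dx = 12288.
  Sum: 36864/7 − 24576 + 221184/5 − 36864 + 12288 = 12288/35.
  ∫_0^4 (u')² dx = ∫_0^4 (81*x^4/4 - 216*x^3 + 792*x^2 - 1152*x + 576) dx. Term by term:
    ∫_0^4 81*x^4/4 dx = 20736/5;  ∫_0^4 -216*x^3 dx = -13824;  ∫_0^4 792*x^2 dx = 16896;
    ∫_0^4 -1152*x dx = -9216;  ∫_0^4 576 dx = 2304.
  Sum: 20736/5 − 13824 + 16896 − 9216 + 2304 = 1536/5.
∫_0^4 u² dx = 12288/35, so ||u||_L² = 64*sqrt(105)/35.
∫_0^4 (u')² dx = 1536/5, so ||u'||_L² = 16*sqrt(30)/5.
Ratio ||u||_L² / ||u'||_L² = 2*sqrt(14)/7.
Sharp Poincaré constant on H^1_0(0, 4) is C_P = L/π = 4/π, achieved by sin(π/4·x).
A polynomial bump cannot attain the sharp Poincaré constant (only the first sine eigenfunction does), so the ratio is strictly less than C_P, consistent with ||u||_L² ≤ C_P ||u'||_L².


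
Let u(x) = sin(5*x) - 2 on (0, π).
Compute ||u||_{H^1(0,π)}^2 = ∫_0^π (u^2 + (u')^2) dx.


||u||_{H^1(0,π)}^2 = -8/5 + 17*π

u'(x) = 5*cos(5*x).
Expand u² and (u')² and integrate term by term on (0, π), using: for integers n ≥ 1, ∫_0^π sin²(nx) dx = ∫_0^π cos²(nx) dx = π/2; for n ≠ n', ∫_0^π sin(nx)sin(n'x) dx = ∫_0^π cos(nx)cos(n'x) dx = 0; and by product-to-sum, ∫_0^π sin(nx)cos(n'x) dx = ½∫_0^π [sin((n+n')x) + sin((n−n')x)] dx, which is 0 when n+n' is even and 2n/(n²−n'²) when n+n' is odd (it need not vanish on (0, π)). For the constant mode: ∫_0^π 1 dx = π, ∫_0^π cos(nx) dx = 0, ∫_0^π sin(nx) dx = (1−(−1)^n)/n.
  u² squared terms: (-2)²·∫1 dx = 4·π = 4*π;  (1)²·∫sin(5x)² dx = 1·π/2 = π/2.
  u² cross terms: 2·(-2)·(1)·∫1·sin(5x) dx = -4·(2/5) = -8/5.
  So ∫_0^π u² dx = 4*π + π/2 − 8/5 = -8/5 + 9*π/2.
  (u')² squared terms: (5)²·∫cos(5x)² dx = 25·π/2 = 25*π/2.
  So ∫_0^π (u')² dx = 25*π/2.
||u||_{H^1}^2 = (-8/5 + 9*π/2) + (25*π/2) = -8/5 + 17*π.


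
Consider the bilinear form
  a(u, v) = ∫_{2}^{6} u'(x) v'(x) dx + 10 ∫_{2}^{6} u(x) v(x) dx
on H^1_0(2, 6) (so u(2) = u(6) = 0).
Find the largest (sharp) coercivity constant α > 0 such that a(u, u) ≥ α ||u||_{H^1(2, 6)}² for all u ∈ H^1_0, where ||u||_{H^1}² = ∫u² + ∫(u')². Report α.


α = 1

Coercivity of a(·,·) on H^1_0(2, 6) means a(u, u) ≥ α ||u||_{H^1}² for every u ∈ H^1_0.
The interval has length L = 4, and Poincaré/coercivity depend only on L. Here a(u, u) = ∫(u')² + (10)·∫u².
Here c = 10 ≥ 1, so a(u,u) = ∫(u')² + c∫u² ≥ ∫(u')² + ∫u² = ||u||_{H^1}², i.e. α = 1 works. No larger α is possible: a(u,u) ≥ α||u||_{H^1}² means (1−α)∫(u')² ≥ (α−c)∫u², and for the modes u_n = sin(nπ(x−x₀)/L) (x₀ the left endpoint) one has ∫u_n²/∫(u_n')² = (L/(nπ))² → 0, so a(u_n,u_n)/||u_n||_{H^1}² → 1. Hence the optimal constant is α = 1.
Therefore α = 1.


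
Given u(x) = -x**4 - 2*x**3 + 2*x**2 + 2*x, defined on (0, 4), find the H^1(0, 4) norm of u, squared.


||u||_{H^1}^2 = 7584880/63

The H^1 norm (squared) on an interval (0, L) is
  ||u||_{H^1}^2 = ∫_0^L u(x)^2 dx + ∫_0^L u'(x)^2 dx.
Compute u'(x) = -4*x**3 - 6*x**2 + 4*x + 2.
Then u(x)^2 = x**8 + 4*x**7 - 12*x**5 - 4*x**4 + 8*x**3 + 4*x**2 and u'(x)^2 = 16*x**6 + 48*x**5 + 4*x**4 - 64*x**3 - 8*x**2 + 16*x + 4.
Integrate each monomial from 0 to 4 using ∫_0^4 c·x^n dx = c·4^(n+1)/(n+1):
  ∫_0^4 u(x)^2 dx = ∫_0^4 (x^8 + 4*x^7 - 12*x^5 - 4*x^4 + 8*x^3 + 4*x^2) dx. Term by term:
    ∫_0^4 x^8 dx = 262144/9;  ∫_0^4 4*x^7 dx = 32768;  ∫_0^4 -12*x^5 dx = -8192;
    ∫_0^4 -4*x^4 dx = -4096/5;  ∫_0^4 8*x^3 dx = 512;  ∫_0^4 4*x^2 dx = 256/3.
  Sum: 262144/9 + 32768 − 8192 − 4096/5 + 512 + 256/3 = 2406656/45.
  ∫_0^4 u'(x)^2 dx = ∫_0^4 (16*x^6 + 48*x^5 + 4*x^4 - 64*x^3 - 8*x^2 + 16*x + 4) dx. Term by term:
    ∫_0^4 16*x^6 dx = 262144/7;  ∫_0^4 48*x^5 dx = 32768;  ∫_0^4 4*x^4 dx = 4096/5;
    ∫_0^4 -64*x^3 dx = -4096;  ∫_0^4 -8*x^2 dx = -512/3;  ∫_0^4 16*x dx = 128;
    ∫_0^4 4 dx = 16.
  Sum: 262144/7 + 32768 + 4096/5 − 4096 − 512/3 + 128 + 16 = 7025936/105.
Adding: ||u||_{H^1}^2 = 2406656/45 + 7025936/105 = 7584880/63.


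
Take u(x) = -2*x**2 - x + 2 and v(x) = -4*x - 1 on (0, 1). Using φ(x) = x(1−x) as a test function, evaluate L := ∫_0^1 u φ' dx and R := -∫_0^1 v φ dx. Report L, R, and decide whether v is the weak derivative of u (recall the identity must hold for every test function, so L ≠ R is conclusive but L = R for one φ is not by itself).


LHS = 1/2, RHS = 1/2. Yes, v = u' weakly.

u(x) = -2*x**2 - x + 2, classical derivative u'(x) = -4*x - 1.
φ(x) = x(1−x), so φ'(x) = 1 - 2*x.
Note φ(0) = φ(1) = 0, so the boundary term u·φ vanishes.
LHS = ∫_0^1 u(x) φ'(x) dx = ∫_0^1 (4*x^3 - 5*x + 2) dx. Term by term:
  ∫_0^1 4*x^3 dx = 1;  ∫_0^1 -5*x dx = -5/2;  ∫_0^1 2 dx = 2.
Sum: 1 − 5/2 + 2 = 1/2.
So LHS = 1/2.
∫_0^1 v(x) φ(x) dx = ∫_0^1 (4*x^3 - 3*x^2 - x) dx. Term by term:
  ∫_0^1 4*x^3 dx = 1;  ∫_0^1 -3*x^2 dx = -1;  ∫_0^1 -x dx = -1/2.
Sum: 1 − 1 − 1/2 = -1/2.
So RHS = -∫_0^1 v(x) φ(x) dx = 1/2.
LHS = RHS, so the identity holds for this test φ.
Moreover u is smooth here and v(x) = u'(x) = -4*x - 1 pointwise, so the identity holds for every test function. Hence v is the weak derivative of u.


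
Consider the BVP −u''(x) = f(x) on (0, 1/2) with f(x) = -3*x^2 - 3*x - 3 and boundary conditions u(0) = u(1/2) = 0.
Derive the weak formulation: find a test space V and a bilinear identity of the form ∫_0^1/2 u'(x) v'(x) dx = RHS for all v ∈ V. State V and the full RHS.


V = H^1_0(0, 1/2) (so v(0) = v(1/2) = 0); weak form: ∫_0^1/2 u'v' dx = ∫_0^1/2 (-3*x^2 - 3*x - 3) v dx for all v ∈ V.

Multiply both sides by a test function v and integrate from 0 to 1/2:
  ∫_0^1/2 −u''(x) v(x) dx = ∫_0^1/2 f(x) v(x) dx.
Integrate the LHS by parts once:
  ∫_0^1/2 −u'' v dx = −[u'(x) v(x)]_0^1/2 + ∫_0^1/2 u'(x) v'(x) dx.
Thus ∫_0^1/2 u'(x) v'(x) dx = ∫_0^1/2 f(x) v(x) dx + [u'(x) v(x)]_0^1/2.
Choose V so that boundary terms are either known or forced to vanish.
u is Dirichlet: u(0) = u(1/2) = 0. Let V = H^1_0(0, 1/2); then v(0) = v(1/2) = 0, and [u' v]_0^1/2 = 0.
Weak formulation: find u (satisfying any essential BC) such that ∫_0^1/2 u'(x) v'(x) dx = ∫_0^1/2 f v dx for all v ∈ V.
Substituting f(x) = -3*x^2 - 3*x - 3, the right-hand side is ∫_0^1/2 (-3*x^2 - 3*x - 3) v dx.


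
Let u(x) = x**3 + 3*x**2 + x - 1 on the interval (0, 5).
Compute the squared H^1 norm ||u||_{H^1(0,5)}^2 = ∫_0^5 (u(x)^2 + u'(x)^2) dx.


||u||_{H^1}^2 = 991460/21

The H^1 norm (squared) on an interval (0, L) is
  ||u||_{H^1}^2 = ∫_0^L u(x)^2 dx + ∫_0^L u'(x)^2 dx.
Compute u'(x) = 3*x**2 + 6*x + 1.
Then u(x)^2 = x**6 + 6*x**5 + 11*x**4 + 4*x**3 - 5*x**2 - 2*x + 1 and u'(x)^2 = 9*x**4 + 36*x**3 + 42*x**2 + 12*x + 1.
Integrate each monomial from 0 to 5 using ∫_0^5 c·x^n dx = c·5^(n+1)/(n+1):
  ∫_0^5 u(x)^2 dx = ∫_0^5 (x^6 + 6*x^5 + 11*x^4 + 4*x^3 - 5*x^2 - 2*x + 1) dx. Term by term:
    ∫_0^5 x^6 dx = 78125/7;  ∫_0^5 6*x^5 dx = 15625;  ∫_0^5 11*x^4 dx = 6875;
    ∫_0^5 4*x^3 dx = 625;  ∫_0^5 -5*x^2 dx = -625/3;  ∫_0^5 -2*x dx = -25;
    ∫_0^5 1 dx = 5.
  Sum: 78125/7 + 15625 + 6875 + 625 − 625/3 − 25 + 5 = 715205/21.
  ∫_0^5 u'(x)^2 dx = ∫_0^5 (9*x^4 + 36*x^3 + 42*x^2 + 12*x + 1) dx. Term by term:
    ∫_0^5 9*x^4 dx = 5625;  ∫_0^5 36*x^3 dx = 5625;  ∫_0^5 42*x^2 dx = 1750;
    ∫_0^5 12*x dx = 150;  ∫_0^5 1 dx = 5.
  Sum: 5625 + 5625 + 1750 + 150 + 5 = 13155.
Adding: ||u||_{H^1}^2 = 715205/21 + 13155 = 991460/21.


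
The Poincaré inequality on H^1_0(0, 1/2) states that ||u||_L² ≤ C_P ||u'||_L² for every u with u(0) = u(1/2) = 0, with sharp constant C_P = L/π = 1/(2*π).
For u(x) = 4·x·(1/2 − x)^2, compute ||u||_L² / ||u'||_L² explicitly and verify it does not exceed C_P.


||u||_L² / ||u'||_L² = sqrt(14)/28 < C_P = 1/(2*π).

u(x) = 4·x·(1/2 − x)^2, so u'(x) = (2*x - 1)*(6*x - 1).
u(x) = 4·x·(1/2 − x)^2 vanishes at x = 0 and x = 1/2, so u ∈ H^1_0(0, 1/2). Differentiate via the product rule and integrate the resulting polynomials term by term.
  ∫_0^1/2 u² dx = ∫_0^1/2 (16*x^6 - 32*x^5 + 24*x^4 - 8*x^3 + x^2) dx. Term by term:
    ∫_0^1/2 16*x^6 dx = 1/56;  ∫_0^1/2 -32*x^5 dx = -1/12;  ∫_0^1/2 24*x^4 dx = 3/20;
    ∫_0^1/2 -8*x^3 dx = -1/8;  ∫_0^1/2 x^2 dx = 1/24.
  Sum: 1/56 − 1/12 + 3/20 − 1/8 + 1/24 = 1/840.
  ∫_0^1/2 (u')² dx = ∫_0^1/2 (144*x^4 - 192*x^3 + 88*x^2 - 16*x + 1) dx. Term by term:
    ∫_0^1/2 144*x^4 dx = 9/10;  ∫_0^1/2 -192*x^3 dx = -3;  ∫_0^1/2 88*x^2 dx = 11/3;
    ∫_0^1/2 -16*x dx = -2;  ∫_0^1/2 1 dx = 1/2.
  Sum: 9/10 − 3 + 11/3 − 2 + 1/2 = 1/15.
∫_0^1/2 u² dx = 1/840, so ||u||_L² = sqrt(210)/420.
∫_0^1/2 (u')² dx = 1/15, so ||u'||_L² = sqrt(15)/15.
Ratio ||u||_L² / ||u'||_L² = sqrt(14)/28.
Sharp Poincaré constant on H^1_0(0, 1/2) is C_P = L/π = 1/(2*π), achieved by sin(2*π·x).
A polynomial bump cannot attain the sharp Poincaré constant (only the first sine eigenfunction does), so the ratio is strictly less than C_P, consistent with ||u||_L² ≤ C_P ||u'||_L².


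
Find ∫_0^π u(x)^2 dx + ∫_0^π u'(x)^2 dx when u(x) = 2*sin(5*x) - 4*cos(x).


||u||_{H^1(0,π)}^2 = 68*π

u'(x) = 4*sin(x) + 10*cos(5*x).
Expand u² and (u')² and integrate term by term on (0, π), using: for integers n ≥ 1, ∫_0^π sin²(nx) dx = ∫_0^π cos²(nx) dx = π/2; for n ≠ n', ∫_0^π sin(nx)sin(n'x) dx = ∫_0^π cos(nx)cos(n'x) dx = 0; and by product-to-sum, ∫_0^π sin(nx)cos(n'x) dx = ½∫_0^π [sin((n+n')x) + sin((n−n')x)] dx, which is 0 when n+n' is even and 2n/(n²−n'²) when n+n' is odd (it need not vanish on (0, π)).
  u² squared terms: (-4)²·∫cos(x)² dx = 16·π/2 = 8*π;  (2)²·∫sin(5x)² dx = 4·π/2 = 2*π.
  u² cross terms: 2·(-4)·(2)·∫cos(x)·sin(5x) dx = -16·(0) = 0.
  So ∫_0^π u² dx = 8*π + 2*π + 0 = 10*π.
  (u')² squared terms: (4)²·∫sin(x)² dx = 16·π/2 = 8*π;  (10)²·∫cos(5x)² dx = 100·π/2 = 50*π.
  (u')² cross terms: 2·(4)·(10)·∫sin(x)·cos(5x) dx = 80·(0) = 0.
  So ∫_0^π (u')² dx = 8*π + 50*π + 0 = 58*π.
||u||_{H^1}^2 = (10*π) + (58*π) = 68*π.


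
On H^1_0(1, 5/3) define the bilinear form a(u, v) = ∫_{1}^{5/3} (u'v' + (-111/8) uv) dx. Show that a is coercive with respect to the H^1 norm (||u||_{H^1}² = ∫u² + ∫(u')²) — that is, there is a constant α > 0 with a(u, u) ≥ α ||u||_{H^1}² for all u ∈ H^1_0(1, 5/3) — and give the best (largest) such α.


α = 3*(-37 + 6*π^2)/(2*(4 + 9*π^2))

Coercivity of a(·,·) on H^1_0(1, 5/3) means a(u, u) ≥ α ||u||_{H^1}² for every u ∈ H^1_0.
The interval has length L = 2/3, and Poincaré/coercivity depend only on L. Here a(u, u) = ∫(u')² + (-111/8)·∫u².
Here c = -111/8 < 0 with |c| < (π/L)² = 9*π^2/4, so coercivity still holds. The condition a(u,u) ≥ α||u||_{H^1}² reads (1−α)∫(u')² ≥ (α−c)∫u². Any admissible α is ≤ 1 (rapidly oscillating u have ∫u²/∫(u')² → 0), and α = 1 would force 0 ≥ (1−c)∫u², impossible since c < 1; so 1−α > 0. By the sharp Poincaré inequality on H^1_0 of an interval of length L, ∫(u')² ≥ (π/L)²∫u² with equality for the first sine mode sin(π(x−x₀)/L) (x₀ the left endpoint), so the inequality holds for all u iff (1−α)(π/L)² ≥ α − c, i.e. α ≤ ((π/L)² + c)/((π/L)² + 1) = (1 + c(L/π)²)/(1 + (L/π)²). (Direct route, valid since c ≤ 0: Poincaré gives c∫u² ≥ c(L/π)²∫(u')², so a(u,u) ≥ (1 + c(L/π)²)∫(u')², while ||u||_{H^1}² ≤ (1 + (L/π)²)∫(u')²; dividing yields the same α.) With (π/L)² = 9*π^2/4 and c = -111/8, the largest admissible constant is α = ((π/L)² + c)/((π/L)² + 1).
Simplifying, α = 3*(-37 + 6*π^2)/(2*(4 + 9*π^2)).


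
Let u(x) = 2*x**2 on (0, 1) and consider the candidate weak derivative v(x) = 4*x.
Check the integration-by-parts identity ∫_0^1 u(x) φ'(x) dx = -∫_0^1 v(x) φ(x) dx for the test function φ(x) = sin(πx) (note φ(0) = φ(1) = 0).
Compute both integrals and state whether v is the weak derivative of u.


LHS = -4/π, RHS = -4/π. Yes, v = u' weakly.

u(x) = 2*x**2, classical derivative u'(x) = 4*x.
φ(x) = sin(πx), so φ'(x) = π*cos(π*x).
Note φ(0) = φ(1) = 0, so the boundary term u·φ vanishes.
LHS = ∫_0^1 u(x) φ'(x) dx = ∫_0^1 (2*π*x^2*cos(π*x)) dx. Term by term:
  ∫_0^1 2*π*x^2*cos(π*x) dx = -4/π.
So LHS = -4/π.
∫_0^1 v(x) φ(x) dx = ∫_0^1 (4*x*sin(π*x)) dx. Term by term:
  ∫_0^1 4*x*sin(π*x) dx = 4/π.
So RHS = -∫_0^1 v(x) φ(x) dx = -4/π.
LHS = RHS, so the identity holds for this test φ.
Moreover u is smooth here and v(x) = u'(x) = 4*x pointwise, so the identity holds for every test function. Hence v is the weak derivative of u.


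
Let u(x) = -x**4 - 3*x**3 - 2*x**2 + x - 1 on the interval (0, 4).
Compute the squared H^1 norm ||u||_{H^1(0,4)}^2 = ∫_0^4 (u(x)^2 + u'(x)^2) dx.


||u||_{H^1}^2 = 72290216/315

The H^1 norm (squared) on an interval (0, L) is
  ||u||_{H^1}^2 = ∫_0^L u(x)^2 dx + ∫_0^L u'(x)^2 dx.
Compute u'(x) = -4*x**3 - 9*x**2 - 4*x + 1.
Then u(x)^2 = x**8 + 6*x**7 + 13*x**6 + 10*x**5 + 2*x**3 + 5*x**2 - 2*x + 1 and u'(x)^2 = 16*x**6 + 72*x**5 + 113*x**4 + 64*x**3 - 2*x**2 - 8*x + 1.
Integrate each monomial from 0 to 4 using ∫_0^4 c·x^n dx = c·4^(n+1)/(n+1):
  ∫_0^4 u(x)^2 dx = ∫_0^4 (x^8 + 6*x^7 + 13*x^6 + 10*x^5 + 2*x^3 + 5*x^2 - 2*x + 1) dx. Term by term:
    ∫_0^4 x^8 dx = 262144/9;  ∫_0^4 6*x^7 dx = 49152;  ∫_0^4 13*x^6 dx = 212992/7;
    ∫_0^4 10*x^5 dx = 20480/3;  ∫_0^4 2*x^3 dx = 128;  ∫_0^4 5*x^2 dx = 320/3;
    ∫_0^4 -2*x dx = -16;  ∫_0^4 1 dx = 4.
  Sum: 262144/9 + 49152 + 212992/7 + 20480/3 + 128 + 320/3 − 16 + 4 = 7292620/63.
  ∫_0^4 u'(x)^2 dx = ∫_0^4 (16*x^6 + 72*x^5 + 113*x^4 + 64*x^3 - 2*x^2 - 8*x + 1) dx. Term by term:
    ∫_0^4 16*x^6 dx = 262144/7;  ∫_0^4 72*x^5 dx = 49152;  ∫_0^4 113*x^4 dx = 115712/5;
    ∫_0^4 64*x^3 dx = 4096;  ∫_0^4 -2*x^2 dx = -128/3;  ∫_0^4 -8*x dx = -64;
    ∫_0^4 1 dx = 4.
  Sum: 262144/7 + 49152 + 115712/5 + 4096 − 128/3 − 64 + 4 = 11942372/105.
Adding: ||u||_{H^1}^2 = 7292620/63 + 11942372/105 = 72290216/315.


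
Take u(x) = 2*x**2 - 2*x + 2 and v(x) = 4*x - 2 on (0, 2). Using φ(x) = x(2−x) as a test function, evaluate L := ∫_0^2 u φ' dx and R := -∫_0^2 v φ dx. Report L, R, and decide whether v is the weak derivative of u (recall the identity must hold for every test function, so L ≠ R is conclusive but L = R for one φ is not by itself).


LHS = -8/3, RHS = -8/3. Yes, v = u' weakly.

u(x) = 2*x**2 - 2*x + 2, classical derivative u'(x) = 4*x - 2.
φ(x) = x(2−x), so φ'(x) = 2 - 2*x.
Note φ(0) = φ(2) = 0, so the boundary term u·φ vanishes.
LHS = ∫_0^2 u(x) φ'(x) dx = ∫_0^2 (-4*x^3 + 8*x^2 - 8*x + 4) dx. Term by term:
  ∫_0^2 -4*x^3 dx = -16;  ∫_0^2 8*x^2 dx = 64/3;  ∫_0^2 -8*x dx = -16;
  ∫_0^2 4 dx = 8.
Sum: -16 + 64/3 − 16 + 8 = -8/3.
So LHS = -8/3.
∫_0^2 v(x) φ(x) dx = ∫_0^2 (-4*x^3 + 10*x^2 - 4*x) dx. Term by term:
  ∫_0^2 -4*x^3 dx = -16;  ∫_0^2 10*x^2 dx = 80/3;  ∫_0^2 -4*x dx = -8.
Sum: -16 + 80/3 − 8 = 8/3.
So RHS = -∫_0^2 v(x) φ(x) dx = -8/3.
LHS = RHS, so the identity holds for this test φ.
Moreover u is smooth here and v(x) = u'(x) = 4*x - 2 pointwise, so the identity holds for every test function. Hence v is the weak derivative of u.


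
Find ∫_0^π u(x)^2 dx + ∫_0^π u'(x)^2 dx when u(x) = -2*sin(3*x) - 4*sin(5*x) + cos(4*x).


||u||_{H^1(0,π)}^2 = -5848/63 + 473*π/2

u'(x) = -4*sin(4*x) - 6*cos(3*x) - 20*cos(5*x).
Expand u² and (u')² and integrate term by term on (0, π), using: for integers n ≥ 1, ∫_0^π sin²(nx) dx = ∫_0^π cos²(nx) dx = π/2; for n ≠ n', ∫_0^π sin(nx)sin(n'x) dx = ∫_0^π cos(nx)cos(n'x) dx = 0; and by product-to-sum, ∫_0^π sin(nx)cos(n'x) dx = ½∫_0^π [sin((n+n')x) + sin((n−n')x)] dx, which is 0 when n+n' is even and 2n/(n²−n'²) when n+n' is odd (it need not vanish on (0, π)).
  u² squared terms: (-4)²·∫sin(5x)² dx = 16·π/2 = 8*π;  (-2)²·∫sin(3x)² dx = 4·π/2 = 2*π;  (1)²·∫cos(4x)² dx = 1·π/2 = π/2.
  u² cross terms: 2·(-4)·(-2)·∫sin(5x)·sin(3x) dx = 16·(0) = 0;  2·(-4)·(1)·∫sin(5x)·cos(4x) dx = -8·(10/9) = -80/9;  2·(-2)·(1)·∫sin(3x)·cos(4x) dx = -4·(-6/7) = 24/7.
  So ∫_0^π u² dx = 8*π + 2*π + π/2 + 0 − 80/9 + 24/7 = -344/63 + 21*π/2.
  (u')² squared terms: (-20)²·∫cos(5x)² dx = 400·π/2 = 200*π;  (-6)²·∫cos(3x)² dx = 36·π/2 = 18*π;  (-4)²·∫sin(4x)² dx = 16·π/2 = 8*π.
  (u')² cross terms: 2·(-20)·(-6)·∫cos(5x)·cos(3x) dx = 240·(0) = 0;  2·(-20)·(-4)·∫cos(5x)·sin(4x) dx = 160·(-8/9) = -1280/9;  2·(-6)·(-4)·∫cos(3x)·sin(4x) dx = 48·(8/7) = 384/7.
  So ∫_0^π (u')² dx = 200*π + 18*π + 8*π + 0 − 1280/9 + 384/7 = -5504/63 + 226*π.
||u||_{H^1}^2 = (-344/63 + 21*π/2) + (-5504/63 + 226*π) = -5848/63 + 473*π/2.


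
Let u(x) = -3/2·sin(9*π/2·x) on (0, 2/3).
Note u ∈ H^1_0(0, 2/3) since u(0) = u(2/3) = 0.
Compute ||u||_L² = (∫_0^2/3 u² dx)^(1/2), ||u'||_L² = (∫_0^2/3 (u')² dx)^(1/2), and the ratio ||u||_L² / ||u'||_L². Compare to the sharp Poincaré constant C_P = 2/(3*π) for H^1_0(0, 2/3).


||u||_L² / ||u'||_L² = 2/(9*π) < C_P = 2/(3*π).

u(x) = -3/2·sin(9*π/2·x), so u'(x) = -27*π*cos(9*π*x/2)/4.
Writing u(x) = A·sin(kπx/L) with A = -3/2 and k = 3, use ∫_0^L sin²(kπx/L) dx = L/2 and ∫_0^L cos²(kπx/L) dx = L/2.
u² = 9/4·sin²(9*π/2·x) and (u')² = 729*π^2/16·cos²(9*π/2·x), and each of sin², cos² integrates to L/2 = 1/3 over (0, 2/3).
∫_0^2/3 u² dx = 3/4, so ||u||_L² = sqrt(3)/2.
∫_0^2/3 (u')² dx = 243*π^2/16, so ||u'||_L² = 9*sqrt(3)*π/4.
Ratio ||u||_L² / ||u'||_L² = 2/(9*π).
Sharp Poincaré constant on H^1_0(0, 2/3) is C_P = L/π = 2/(3*π), achieved by sin(3*π/2·x).
This is the k = 3 harmonic; the ratio L/(kπ) is strictly less than C_P = L/π, consistent with the sharp inequality ||u||_L² ≤ C_P ||u'||_L².


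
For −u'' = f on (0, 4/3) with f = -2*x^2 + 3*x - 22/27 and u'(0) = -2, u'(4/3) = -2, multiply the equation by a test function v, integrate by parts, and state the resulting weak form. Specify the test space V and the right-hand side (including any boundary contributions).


V = H^1(0, 4/3) (v unrestricted at boundary; u is determined up to an additive constant); weak form: ∫_0^4/3 u'v' dx = ∫_0^4/3 (-2*x^2 + 3*x - 22/27) v dx − 2·v(4/3) + 2·v(0) for all v ∈ V.

Multiply both sides by a test function v and integrate from 0 to 4/3:
  ∫_0^4/3 −u''(x) v(x) dx = ∫_0^4/3 f(x) v(x) dx.
Integrate the LHS by parts once:
  ∫_0^4/3 −u'' v dx = −[u'(x) v(x)]_0^4/3 + ∫_0^4/3 u'(x) v'(x) dx.
Thus ∫_0^4/3 u'(x) v'(x) dx = ∫_0^4/3 f(x) v(x) dx + [u'(x) v(x)]_0^4/3.
Choose V so that boundary terms are either known or forced to vanish.
u has inhomogeneous Neumann u'(0) = -2, u'(4/3) = -2. [u' v]_0^4/3 = (-2)·v(4/3) − (-2)·v(0) = − 2·v(4/3) + 2·v(0). Take V = H^1(0, 4/3); boundary term becomes part of RHS.
Weak formulation: find u (satisfying any essential BC) such that ∫_0^4/3 u'(x) v'(x) dx = ∫_0^4/3 f v dx − 2·v(4/3) + 2·v(0) for all v ∈ V (Neumann data are natural BCs: they enter the RHS as boundary terms).
Substituting f(x) = -2*x^2 + 3*x - 22/27, the right-hand side is ∫_0^4/3 (-2*x^2 + 3*x - 22/27) v dx − 2·v(4/3) + 2·v(0).
Compatibility check (pure Neumann): taking v ≡ 1 ∈ V gives 0 = ∫_0^4/3 f dx + (-2) − (-2), i.e. ∫_0^4/3 f dx must equal u'(0) − u'(4/3) = 0. Indeed ∫_0^4/3 (-2*x^2 + 3*x - 22/27) dx = 0, so the data are compatible. The solution is then unique only up to an additive constant (fix it e.g. by requiring ∫_0^4/3 u dx = 0).


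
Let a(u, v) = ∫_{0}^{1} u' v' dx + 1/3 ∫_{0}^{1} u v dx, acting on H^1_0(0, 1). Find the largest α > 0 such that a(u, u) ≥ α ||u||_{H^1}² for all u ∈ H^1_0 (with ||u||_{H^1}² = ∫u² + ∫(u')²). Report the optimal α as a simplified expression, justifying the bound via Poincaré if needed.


α = (1/3 + π^2)/(1 + π^2)

Coercivity of a(·,·) on H^1_0(0, 1) means a(u, u) ≥ α ||u||_{H^1}² for every u ∈ H^1_0.
The interval has length L = 1, and Poincaré/coercivity depend only on L. Here a(u, u) = ∫(u')² + (1/3)·∫u².
Here 0 < c = 1/3 < 1. The condition a(u,u) ≥ α||u||_{H^1}² reads (1−α)∫(u')² ≥ (α−c)∫u². Any admissible α is ≤ 1 (rapidly oscillating u have ∫u²/∫(u')² → 0), and α = 1 would force 0 ≥ (1−c)∫u², impossible since c < 1; so 1−α > 0. By the sharp Poincaré inequality on H^1_0 of an interval of length L, ∫(u')² ≥ (π/L)²∫u² with equality for the first sine mode sin(π(x−x₀)/L) (x₀ the left endpoint), so the inequality holds for all u iff (1−α)(π/L)² ≥ α − c, i.e. α ≤ ((π/L)² + c)/((π/L)² + 1) = (1 + c(L/π)²)/(1 + (L/π)²). With (π/L)² = π^2 and c = 1/3, the largest admissible constant is α = ((π/L)² + c)/((π/L)² + 1).
Simplifying, α = (1/3 + π^2)/(1 + π^2).


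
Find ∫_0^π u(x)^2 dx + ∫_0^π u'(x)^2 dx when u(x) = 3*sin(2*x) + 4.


||u||_{H^1(0,π)}^2 = 77*π/2

u'(x) = 6*cos(2*x).
Expand u² and (u')² and integrate term by term on (0, π), using: for integers n ≥ 1, ∫_0^π sin²(nx) dx = ∫_0^π cos²(nx) dx = π/2; for n ≠ n', ∫_0^π sin(nx)sin(n'x) dx = ∫_0^π cos(nx)cos(n'x) dx = 0; and by product-to-sum, ∫_0^π sin(nx)cos(n'x) dx = ½∫_0^π [sin((n+n')x) + sin((n−n')x)] dx, which is 0 when n+n' is even and 2n/(n²−n'²) when n+n' is odd (it need not vanish on (0, π)). For the constant mode: ∫_0^π 1 dx = π, ∫_0^π cos(nx) dx = 0, ∫_0^π sin(nx) dx = (1−(−1)^n)/n.
  u² squared terms: (4)²·∫1 dx = 16·π = 16*π;  (3)²·∫sin(2x)² dx = 9·π/2 = 9*π/2.
  u² cross terms: 2·(4)·(3)·∫1·sin(2x) dx = 24·(0) = 0.
  So ∫_0^π u² dx = 16*π + 9*π/2 + 0 = 41*π/2.
  (u')² squared terms: (6)²·∫cos(2x)² dx = 36·π/2 = 18*π.
  So ∫_0^π (u')² dx = 18*π.
||u||_{H^1}^2 = (41*π/2) + (18*π) = 77*π/2.


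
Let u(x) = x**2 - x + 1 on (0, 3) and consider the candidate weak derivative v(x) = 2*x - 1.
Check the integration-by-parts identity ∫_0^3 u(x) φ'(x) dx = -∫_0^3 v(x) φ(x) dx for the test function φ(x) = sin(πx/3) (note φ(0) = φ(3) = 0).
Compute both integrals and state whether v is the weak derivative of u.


LHS = -12/π, RHS = -12/π. Yes, v = u' weakly.

u(x) = x**2 - x + 1, classical derivative u'(x) = 2*x - 1.
φ(x) = sin(πx/3), so φ'(x) = π*cos(π*x/3)/3.
Note φ(0) = φ(3) = 0, so the boundary term u·φ vanishes.
LHS = ∫_0^3 u(x) φ'(x) dx = ∫_0^3 (π*x^2*cos(π*x/3)/3 - π*x*cos(π*x/3)/3 + π*cos(π*x/3)/3) dx. Term by term:
  ∫_0^3 π*cos(π*x/3)/3 dx = 0;  ∫_0^3 -π*x*cos(π*x/3)/3 dx = 6/π;  ∫_0^3 π*x^2*cos(π*x/3)/3 dx = -18/π.
Sum: 0 + 6/π − 18/π = -12/π.
So LHS = -12/π.
∫_0^3 v(x) φ(x) dx = ∫_0^3 (2*x*sin(π*x/3) - sin(π*x/3)) dx. Term by term:
  ∫_0^3 -sin(π*x/3) dx = -6/π;  ∫_0^3 2*x*sin(π*x/3) dx = 18/π.
Sum: -6/π + 18/π = 12/π.
So RHS = -∫_0^3 v(x) φ(x) dx = -12/π.
LHS = RHS, so the identity holds for this test φ.
Moreover u is smooth here and v(x) = u'(x) = 2*x - 1 pointwise, so the identity holds for every test function. Hence v is the weak derivative of u.


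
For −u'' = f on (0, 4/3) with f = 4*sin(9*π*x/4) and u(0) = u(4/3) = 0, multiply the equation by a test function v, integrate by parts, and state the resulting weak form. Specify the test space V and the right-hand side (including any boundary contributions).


V = H^1_0(0, 4/3) (so v(0) = v(4/3) = 0); weak form: ∫_0^4/3 u'v' dx = ∫_0^4/3 (4*sin(9*π*x/4)) v dx for all v ∈ V.

Multiply both sides by a test function v and integrate from 0 to 4/3:
  ∫_0^4/3 −u''(x) v(x) dx = ∫_0^4/3 f(x) v(x) dx.
Integrate the LHS by parts once:
  ∫_0^4/3 −u'' v dx = −[u'(x) v(x)]_0^4/3 + ∫_0^4/3 u'(x) v'(x) dx.
Thus ∫_0^4/3 u'(x) v'(x) dx = ∫_0^4/3 f(x) v(x) dx + [u'(x) v(x)]_0^4/3.
Choose V so that boundary terms are either known or forced to vanish.
u is Dirichlet: u(0) = u(4/3) = 0. Let V = H^1_0(0, 4/3); then v(0) = v(4/3) = 0, and [u' v]_0^4/3 = 0.
Weak formulation: find u (satisfying any essential BC) such that ∫_0^4/3 u'(x) v'(x) dx = ∫_0^4/3 f v dx for all v ∈ V.
Substituting f(x) = 4*sin(9*π*x/4), the right-hand side is ∫_0^4/3 (4*sin(9*π*x/4)) v dx.


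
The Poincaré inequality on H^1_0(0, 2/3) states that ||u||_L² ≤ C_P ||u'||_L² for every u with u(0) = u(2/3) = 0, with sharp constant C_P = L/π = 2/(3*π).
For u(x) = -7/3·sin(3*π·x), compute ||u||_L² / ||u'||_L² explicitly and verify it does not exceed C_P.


||u||_L² / ||u'||_L² = 1/(3*π) < C_P = 2/(3*π).

u(x) = -7/3·sin(3*π·x), so u'(x) = -7*π*cos(3*π*x).
Writing u(x) = A·sin(kπx/L) with A = -7/3 and k = 2, use ∫_0^L sin²(kπx/L) dx = L/2 and ∫_0^L cos²(kπx/L) dx = L/2.
u² = 49/9·sin²(3*π·x) and (u')² = 49*π^2·cos²(3*π·x), and each of sin², cos² integrates to L/2 = 1/3 over (0, 2/3).
∫_0^2/3 u² dx = 49/27, so ||u||_L² = 7*sqrt(3)/9.
∫_0^2/3 (u')² dx = 49*π^2/3, so ||u'||_L² = 7*sqrt(3)*π/3.
Ratio ||u||_L² / ||u'||_L² = 1/(3*π).
Sharp Poincaré constant on H^1_0(0, 2/3) is C_P = L/π = 2/(3*π), achieved by sin(3*π/2·x).
This is the k = 2 harmonic; the ratio L/(kπ) is strictly less than C_P = L/π, consistent with the sharp inequality ||u||_L² ≤ C_P ||u'||_L².


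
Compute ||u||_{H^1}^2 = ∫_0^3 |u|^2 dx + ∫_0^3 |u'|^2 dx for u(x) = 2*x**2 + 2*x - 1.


||u||_{H^1}^2 = 2847/5

The H^1 norm (squared) on an interval (0, L) is
  ||u||_{H^1}^2 = ∫_0^L u(x)^2 dx + ∫_0^L u'(x)^2 dx.
Compute u'(x) = 4*x + 2.
Then u(x)^2 = 4*x**4 + 8*x**3 - 4*x + 1 and u'(x)^2 = 16*x**2 + 16*x + 4.
Integrate each monomial from 0 to 3 using ∫_0^3 c·x^n dx = c·3^(n+1)/(n+1):
  ∫_0^3 u(x)^2 dx = ∫_0^3 (4*x^4 + 8*x^3 - 4*x + 1) dx. Term by term:
    ∫_0^3 4*x^4 dx = 972/5;  ∫_0^3 8*x^3 dx = 162;  ∫_0^3 -4*x dx = -18;
    ∫_0^3 1 dx = 3.
  Sum: 972/5 + 162 − 18 + 3 = 1707/5.
  ∫_0^3 u'(x)^2 dx = ∫_0^3 (16*x^2 + 16*x + 4) dx. Term by term:
    ∫_0^3 16*x^2 dx = 144;  ∫_0^3 16*x dx = 72;  ∫_0^3 4 dx = 12.
  Sum: 144 + 72 + 12 = 228.
Adding: ||u||_{H^1}^2 = 1707/5 + 228 = 2847/5.


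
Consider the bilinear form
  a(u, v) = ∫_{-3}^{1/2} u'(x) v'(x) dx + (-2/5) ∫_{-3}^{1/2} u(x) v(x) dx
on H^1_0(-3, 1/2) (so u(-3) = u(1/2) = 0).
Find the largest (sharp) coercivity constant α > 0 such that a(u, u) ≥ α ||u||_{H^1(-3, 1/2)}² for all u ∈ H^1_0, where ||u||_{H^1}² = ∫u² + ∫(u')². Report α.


α = 2*(-49 + 10*π^2)/(5*(4*π^2 + 49))

Coercivity of a(·,·) on H^1_0(-3, 1/2) means a(u, u) ≥ α ||u||_{H^1}² for every u ∈ H^1_0.
The interval has length L = 7/2, and Poincaré/coercivity depend only on L. Here a(u, u) = ∫(u')² + (-2/5)·∫u².
Here c = -2/5 < 0 with |c| < (π/L)² = 4*π^2/49, so coercivity still holds. The condition a(u,u) ≥ α||u||_{H^1}² reads (1−α)∫(u')² ≥ (α−c)∫u². Any admissible α is ≤ 1 (rapidly oscillating u have ∫u²/∫(u')² → 0), and α = 1 would force 0 ≥ (1−c)∫u², impossible since c < 1; so 1−α > 0. By the sharp Poincaré inequality on H^1_0 of an interval of length L, ∫(u')² ≥ (π/L)²∫u² with equality for the first sine mode sin(π(x−x₀)/L) (x₀ the left endpoint), so the inequality holds for all u iff (1−α)(π/L)² ≥ α − c, i.e. α ≤ ((π/L)² + c)/((π/L)² + 1) = (1 + c(L/π)²)/(1 + (L/π)²). (Direct route, valid since c ≤ 0: Poincaré gives c∫u² ≥ c(L/π)²∫(u')², so a(u,u) ≥ (1 + c(L/π)²)∫(u')², while ||u||_{H^1}² ≤ (1 + (L/π)²)∫(u')²; dividing yields the same α.) With (π/L)² = 4*π^2/49 and c = -2/5, the largest admissible constant is α = ((π/L)² + c)/((π/L)² + 1).
Simplifying, α = 2*(-49 + 10*π^2)/(5*(4*π^2 + 49)).


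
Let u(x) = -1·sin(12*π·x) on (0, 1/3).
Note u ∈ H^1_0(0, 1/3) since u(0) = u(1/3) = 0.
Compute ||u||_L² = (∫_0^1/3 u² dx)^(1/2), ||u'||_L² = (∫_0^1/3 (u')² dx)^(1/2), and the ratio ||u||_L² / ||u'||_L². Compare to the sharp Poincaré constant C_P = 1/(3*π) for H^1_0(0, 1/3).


||u||_L² / ||u'||_L² = 1/(12*π) < C_P = 1/(3*π).

u(x) = -1·sin(12*π·x), so u'(x) = -12*π*cos(12*π*x).
Writing u(x) = A·sin(kπx/L) with A = -1 and k = 4, use ∫_0^L sin²(kπx/L) dx = L/2 and ∫_0^L cos²(kπx/L) dx = L/2.
u² = 1·sin²(12*π·x) and (u')² = 144*π^2·cos²(12*π·x), and each of sin², cos² integrates to L/2 = 1/6 over (0, 1/3).
∫_0^1/3 u² dx = 1/6, so ||u||_L² = sqrt(6)/6.
∫_0^1/3 (u')² dx = 24*π^2, so ||u'||_L² = 2*sqrt(6)*π.
Ratio ||u||_L² / ||u'||_L² = 1/(12*π).
Sharp Poincaré constant on H^1_0(0, 1/3) is C_P = L/π = 1/(3*π), achieved by sin(3*π·x).
This is the k = 4 harmonic; the ratio L/(kπ) is strictly less than C_P = L/π, consistent with the sharp inequality ||u||_L² ≤ C_P ||u'||_L².


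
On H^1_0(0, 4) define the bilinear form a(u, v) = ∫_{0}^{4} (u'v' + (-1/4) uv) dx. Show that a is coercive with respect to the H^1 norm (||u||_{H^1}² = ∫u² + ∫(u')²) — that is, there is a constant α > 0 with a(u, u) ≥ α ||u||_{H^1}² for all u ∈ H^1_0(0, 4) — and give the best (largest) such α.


α = (-4 + π^2)/(π^2 + 16)

Coercivity of a(·,·) on H^1_0(0, 4) means a(u, u) ≥ α ||u||_{H^1}² for every u ∈ H^1_0.
The interval has length L = 4, and Poincaré/coercivity depend only on L. Here a(u, u) = ∫(u')² + (-1/4)·∫u².
Here c = -1/4 < 0 with |c| < (π/L)² = π^2/16, so coercivity still holds. The condition a(u,u) ≥ α||u||_{H^1}² reads (1−α)∫(u')² ≥ (α−c)∫u². Any admissible α is ≤ 1 (rapidly oscillating u have ∫u²/∫(u')² → 0), and α = 1 would force 0 ≥ (1−c)∫u², impossible since c < 1; so 1−α > 0. By the sharp Poincaré inequality on H^1_0 of an interval of length L, ∫(u')² ≥ (π/L)²∫u² with equality for the first sine mode sin(π(x−x₀)/L) (x₀ the left endpoint), so the inequality holds for all u iff (1−α)(π/L)² ≥ α − c, i.e. α ≤ ((π/L)² + c)/((π/L)² + 1) = (1 + c(L/π)²)/(1 + (L/π)²). (Direct route, valid since c ≤ 0: Poincaré gives c∫u² ≥ c(L/π)²∫(u')², so a(u,u) ≥ (1 + c(L/π)²)∫(u')², while ||u||_{H^1}² ≤ (1 + (L/π)²)∫(u')²; dividing yields the same α.) With (π/L)² = π^2/16 and c = -1/4, the largest admissible constant is α = ((π/L)² + c)/((π/L)² + 1).
Simplifying, α = (-4 + π^2)/(π^2 + 16).


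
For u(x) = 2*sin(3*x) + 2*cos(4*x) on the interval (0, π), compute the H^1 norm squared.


||u||_{H^1(0,π)}^2 = -816/7 + 54*π

u'(x) = -8*sin(4*x) + 6*cos(3*x).
Expand u² and (u')² and integrate term by term on (0, π), using: for integers n ≥ 1, ∫_0^π sin²(nx) dx = ∫_0^π cos²(nx) dx = π/2; for n ≠ n', ∫_0^π sin(nx)sin(n'x) dx = ∫_0^π cos(nx)cos(n'x) dx = 0; and by product-to-sum, ∫_0^π sin(nx)cos(n'x) dx = ½∫_0^π [sin((n+n')x) + sin((n−n')x)] dx, which is 0 when n+n' is even and 2n/(n²−n'²) when n+n' is odd (it need not vanish on (0, π)).
  u² squared terms: (2)²·∫cos(4x)² dx = 4·π/2 = 2*π;  (2)²·∫sin(3x)² dx = 4·π/2 = 2*π.
  u² cross terms: 2·(2)·(2)·∫cos(4x)·sin(3x) dx = 8·(-6/7) = -48/7.
  So ∫_0^π u² dx = 2*π + 2*π − 48/7 = -48/7 + 4*π.
  (u')² squared terms: (-8)²·∫sin(4x)² dx = 64·π/2 = 32*π;  (6)²·∫cos(3x)² dx = 36·π/2 = 18*π.
  (u')² cross terms: 2·(-8)·(6)·∫sin(4x)·cos(3x) dx = -96·(8/7) = -768/7.
  So ∫_0^π (u')² dx = 32*π + 18*π − 768/7 = -768/7 + 50*π.
||u||_{H^1}^2 = (-48/7 + 4*π) + (-768/7 + 50*π) = -816/7 + 54*π.


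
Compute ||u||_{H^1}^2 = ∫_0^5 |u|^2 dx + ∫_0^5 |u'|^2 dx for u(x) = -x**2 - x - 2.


||u||_{H^1}^2 = 2875/2

The H^1 norm (squared) on an interval (0, L) is
  ||u||_{H^1}^2 = ∫_0^L u(x)^2 dx + ∫_0^L u'(x)^2 dx.
Compute u'(x) = -2*x - 1.
Then u(x)^2 = x**4 + 2*x**3 + 5*x**2 + 4*x + 4 and u'(x)^2 = 4*x**2 + 4*x + 1.
Integrate each monomial from 0 to 5 using ∫_0^5 c·x^n dx = c·5^(n+1)/(n+1):
  ∫_0^5 u(x)^2 dx = ∫_0^5 (x^4 + 2*x^3 + 5*x^2 + 4*x + 4) dx. Term by term:
    ∫_0^5 x^4 dx = 625;  ∫_0^5 2*x^3 dx = 625/2;  ∫_0^5 5*x^2 dx = 625/3;
    ∫_0^5 4*x dx = 50;  ∫_0^5 4 dx = 20.
  Sum: 625 + 625/2 + 625/3 + 50 + 20 = 7295/6.
  ∫_0^5 u'(x)^2 dx = ∫_0^5 (4*x^2 + 4*x + 1) dx. Term by term:
    ∫_0^5 4*x^2 dx = 500/3;  ∫_0^5 4*x dx = 50;  ∫_0^5 1 dx = 5.
  Sum: 500/3 + 50 + 5 = 665/3.
Adding: ||u||_{H^1}^2 = 7295/6 + 665/3 = 2875/2.


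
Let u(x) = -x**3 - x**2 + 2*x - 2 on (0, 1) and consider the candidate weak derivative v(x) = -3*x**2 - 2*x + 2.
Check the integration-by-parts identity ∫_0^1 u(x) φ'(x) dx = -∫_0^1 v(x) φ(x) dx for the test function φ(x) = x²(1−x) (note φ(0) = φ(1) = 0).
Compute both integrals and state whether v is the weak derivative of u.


LHS = 1/30, RHS = 1/30. Yes, v = u' weakly.

u(x) = -x**3 - x**2 + 2*x - 2, classical derivative u'(x) = -3*x**2 - 2*x + 2.
φ(x) = x²(1−x), so φ'(x) = x*(2 - 3*x).
Note φ(0) = φ(1) = 0, so the boundary term u·φ vanishes.
LHS = ∫_0^1 u(x) φ'(x) dx = ∫_0^1 (3*x^5 + x^4 - 8*x^3 + 10*x^2 - 4*x) dx. Term by term:
  ∫_0^1 3*x^5 dx = 1/2;  ∫_0^1 x^4 dx = 1/5;  ∫_0^1 -8*x^3 dx = -2;
  ∫_0^1 10*x^2 dx = 10/3;  ∫_0^1 -4*x dx = -2.
Sum: 1/2 + 1/5 − 2 + 10/3 − 2 = 1/30.
So LHS = 1/30.
∫_0^1 v(x) φ(x) dx = ∫_0^1 (3*x^5 - x^4 - 4*x^3 + 2*x^2) dx. Term by term:
  ∫_0^1 3*x^5 dx = 1/2;  ∫_0^1 -x^4 dx = -1/5;  ∫_0^1 -4*x^3 dx = -1;
  ∫_0^1 2*x^2 dx = 2/3.
Sum: 1/2 − 1/5 − 1 + 2/3 = -1/30.
So RHS = -∫_0^1 v(x) φ(x) dx = 1/30.
LHS = RHS, so the identity holds for this test φ.
Moreover u is smooth here and v(x) = u'(x) = -3*x**2 - 2*x + 2 pointwise, so the identity holds for every test function. Hence v is the weak derivative of u.


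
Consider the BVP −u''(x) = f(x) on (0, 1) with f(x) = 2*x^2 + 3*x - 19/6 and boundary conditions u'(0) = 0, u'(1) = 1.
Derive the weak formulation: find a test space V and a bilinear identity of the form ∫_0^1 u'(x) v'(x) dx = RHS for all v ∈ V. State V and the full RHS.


V = H^1(0, 1) (v unrestricted at boundary; u is determined up to an additive constant); weak form: ∫_0^1 u'v' dx = ∫_0^1 (2*x^2 + 3*x - 19/6) v dx + v(1) for all v ∈ V.

Multiply both sides by a test function v and integrate from 0 to 1:
  ∫_0^1 −u''(x) v(x) dx = ∫_0^1 f(x) v(x) dx.
Integrate the LHS by parts once:
  ∫_0^1 −u'' v dx = −[u'(x) v(x)]_0^1 + ∫_0^1 u'(x) v'(x) dx.
Thus ∫_0^1 u'(x) v'(x) dx = ∫_0^1 f(x) v(x) dx + [u'(x) v(x)]_0^1.
Choose V so that boundary terms are either known or forced to vanish.
u has inhomogeneous Neumann u'(0) = 0, u'(1) = 1. [u' v]_0^1 = (1)·v(1) − (0)·v(0) = v(1). Take V = H^1(0, 1); boundary term becomes part of RHS.
Weak formulation: find u (satisfying any essential BC) such that ∫_0^1 u'(x) v'(x) dx = ∫_0^1 f v dx + v(1) for all v ∈ V (Neumann data are natural BCs: they enter the RHS as boundary terms).
Substituting f(x) = 2*x^2 + 3*x - 19/6, the right-hand side is ∫_0^1 (2*x^2 + 3*x - 19/6) v dx + v(1).
Compatibility check (pure Neumann): taking v ≡ 1 ∈ V gives 0 = ∫_0^1 f dx + (1) − (0), i.e. ∫_0^1 f dx must equal u'(0) − u'(1) = -1. Indeed ∫_0^1 (2*x^2 + 3*x - 19/6) dx = -1, so the data are compatible. The solution is then unique only up to an additive constant (fix it e.g. by requiring ∫_0^1 u dx = 0).


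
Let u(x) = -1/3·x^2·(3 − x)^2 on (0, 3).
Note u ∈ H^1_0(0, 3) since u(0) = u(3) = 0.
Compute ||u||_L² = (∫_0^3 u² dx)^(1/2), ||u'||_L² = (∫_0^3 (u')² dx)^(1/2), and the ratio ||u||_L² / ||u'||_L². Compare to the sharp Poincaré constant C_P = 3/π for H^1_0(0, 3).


||u||_L² / ||u'||_L² = sqrt(3)/2 < C_P = 3/π.

u(x) = -1/3·x^2·(3 − x)^2, so u'(x) = 2*x*(x*(3 - x) - (x - 3)^2)/3.
u(x) = -1/3·x^2·(3 − x)^2 vanishes at x = 0 and x = 3, so u ∈ H^1_0(0, 3). Differentiate via the product rule and integrate the resulting polynomials term by term.
  ∫_0^3 u² dx = ∫_0^3 (x^8/9 - 4*x^7/3 + 6*x^6 - 12*x^5 + 9*x^4) dx. Term by term:
    ∫_0^3 x^8/9 dx = 243;  ∫_0^3 -4*x^7/3 dx = -2187/2;  ∫_0^3 6*x^6 dx = 13122/7;
    ∫_0^3 -12*x^5 dx = -1458;  ∫_0^3 9*x^4 dx = 2187/5.
  Sum: 243 − 2187/2 + 13122/7 − 1458 + 2187/5 = 243/70.
  ∫_0^3 (u')² dx = ∫_0^3 (16*x^6/9 - 16*x^5 + 52*x^4 - 72*x^3 + 36*x^2) dx. Term by term:
    ∫_0^3 16*x^6/9 dx = 3888/7;  ∫_0^3 -16*x^5 dx = -1944;  ∫_0^3 52*x^4 dx = 12636/5;
    ∫_0^3 -72*x^3 dx = -1458;  ∫_0^3 36*x^2 dx = 324.
  Sum: 3888/7 − 1944 + 12636/5 − 1458 + 324 = 162/35.
∫_0^3 u² dx = 243/70, so ||u||_L² = 9*sqrt(210)/70.
∫_0^3 (u')² dx = 162/35, so ||u'||_L² = 9*sqrt(70)/35.
Ratio ||u||_L² / ||u'||_L² = sqrt(3)/2.
Sharp Poincaré constant on H^1_0(0, 3) is C_P = L/π = 3/π, achieved by sin(π/3·x).
A polynomial bump cannot attain the sharp Poincaré constant (only the first sine eigenfunction does), so the ratio is strictly less than C_P, consistent with ||u||_L² ≤ C_P ||u'||_L².
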